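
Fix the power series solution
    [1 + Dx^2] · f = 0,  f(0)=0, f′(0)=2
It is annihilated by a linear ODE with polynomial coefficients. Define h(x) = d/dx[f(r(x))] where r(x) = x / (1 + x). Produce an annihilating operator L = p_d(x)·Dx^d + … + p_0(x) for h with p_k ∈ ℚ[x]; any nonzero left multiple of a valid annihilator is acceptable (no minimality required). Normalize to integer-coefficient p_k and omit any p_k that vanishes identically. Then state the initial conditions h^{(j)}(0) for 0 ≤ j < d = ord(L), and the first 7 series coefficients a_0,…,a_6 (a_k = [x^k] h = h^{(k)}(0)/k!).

L = (7 + 12·x + 6·x^2) + (6 + 18·x + 18·x^2 + 6·x^3)·Dx + (1 + 4·x + 6·x^2 + 4·x^3 + x^4)·Dx^2  (order 2).
h: a_k = 2, -4, 5, -4, 1/12, 15/2, -6931/360, …
ICs: h(0) = 2, h′(0) = -4.

f: a_k = 0, 2, 0, -1/3, 0, 1/60, 0, …
h₀=f(r): pull back L_f along r ⇒ L₀.
h=h₀': d/dx-closure on L₀ ⇒ L.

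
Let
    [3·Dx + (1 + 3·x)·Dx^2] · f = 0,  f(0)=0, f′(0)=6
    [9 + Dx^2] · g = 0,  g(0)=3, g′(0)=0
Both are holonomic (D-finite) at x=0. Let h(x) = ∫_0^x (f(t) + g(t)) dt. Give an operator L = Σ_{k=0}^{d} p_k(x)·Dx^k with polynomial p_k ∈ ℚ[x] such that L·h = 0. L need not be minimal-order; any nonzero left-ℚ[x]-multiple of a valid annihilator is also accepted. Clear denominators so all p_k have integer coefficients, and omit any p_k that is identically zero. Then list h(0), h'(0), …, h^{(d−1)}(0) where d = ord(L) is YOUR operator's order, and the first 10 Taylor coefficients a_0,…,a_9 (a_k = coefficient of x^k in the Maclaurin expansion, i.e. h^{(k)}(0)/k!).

f: a_k = 0, 6, -9, 18, -81/2, 486/5, -243, 4374/7, -6561/4, 4374, …
g: a_k = 3, 0, -27/2, 0, 81/8, 0, -243/80, 0, 2187/4480, 0, …
Weyl lclm of L_f,L_g ⇒ L₀ (ord ≤ 4).
Integrate: L := L₀·Dx.
L = (63 + 54·x + 81·x^2)·Dx^2 + (9 + 45·x + 81·x^2 + 81·x^3)·Dx^3 + (7 + 6·x + 9·x^2)·Dx^4 + (1 + 5·x + 9·x^2 + 9·x^3)·Dx^5  (order 5).
h: a_k = 0, 3, 3, -15/2, 9/2, -243/40, 81/5, -19683/560, 2187/28, -816237/4480, …
ICs: h(0) = 0, h′(0) = 3, h′′(0) = 6, h′′′(0) = -45, h′′′′(0) = 108.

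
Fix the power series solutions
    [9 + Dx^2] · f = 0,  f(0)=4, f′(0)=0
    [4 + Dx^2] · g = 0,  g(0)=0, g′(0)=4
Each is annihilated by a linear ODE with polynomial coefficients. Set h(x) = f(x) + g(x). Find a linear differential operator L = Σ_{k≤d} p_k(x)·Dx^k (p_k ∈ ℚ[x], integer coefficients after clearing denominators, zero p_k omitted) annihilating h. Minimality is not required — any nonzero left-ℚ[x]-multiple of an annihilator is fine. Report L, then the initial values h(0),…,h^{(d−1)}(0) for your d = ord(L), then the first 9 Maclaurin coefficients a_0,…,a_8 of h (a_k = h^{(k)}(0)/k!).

L = 36 + 13·Dx^2 + Dx^4  (order 4).
h: a_k = 4, 4, -18, -8/3, 27/2, 8/15, -81/20, -16/315, 729/1120, …
ICs: h(0) = 4, h′(0) = 4, h′′(0) = -36, h′′′(0) = -16.

f: a_k = 4, 0, -18, 0, 27/2, 0, -81/20, 0, 729/1120, …
g: a_k = 0, 4, 0, -8/3, 0, 8/15, 0, -16/315, 0, …
Weyl lclm of L_f,L_g ⇒ L₀ (ord ≤ 4).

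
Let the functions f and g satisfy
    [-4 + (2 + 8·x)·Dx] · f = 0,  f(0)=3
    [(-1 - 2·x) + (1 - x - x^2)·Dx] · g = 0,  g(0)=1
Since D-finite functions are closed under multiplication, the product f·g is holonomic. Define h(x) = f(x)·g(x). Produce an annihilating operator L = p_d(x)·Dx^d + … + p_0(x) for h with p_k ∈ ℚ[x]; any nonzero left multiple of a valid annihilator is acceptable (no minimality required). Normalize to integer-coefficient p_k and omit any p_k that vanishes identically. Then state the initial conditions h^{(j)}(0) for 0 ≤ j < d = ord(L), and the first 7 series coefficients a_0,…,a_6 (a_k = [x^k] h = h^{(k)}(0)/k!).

f: a_k = 3, 6, -6, 12, -30, 84, -252, …
g: a_k = 1, 1, 2, 3, 5, 8, 13, …
L₀ := L_f ⊗_s L_g (sym. prod.), ord ≤ 1.
L = (3 + 4·x + 6·x^2) + (-1 - 3·x + 5·x^2 + 4·x^3)·Dx  (order 1).
h: a_k = 3, 9, 6, 27, 3, 114, -135, …
ICs: h(0) = 3.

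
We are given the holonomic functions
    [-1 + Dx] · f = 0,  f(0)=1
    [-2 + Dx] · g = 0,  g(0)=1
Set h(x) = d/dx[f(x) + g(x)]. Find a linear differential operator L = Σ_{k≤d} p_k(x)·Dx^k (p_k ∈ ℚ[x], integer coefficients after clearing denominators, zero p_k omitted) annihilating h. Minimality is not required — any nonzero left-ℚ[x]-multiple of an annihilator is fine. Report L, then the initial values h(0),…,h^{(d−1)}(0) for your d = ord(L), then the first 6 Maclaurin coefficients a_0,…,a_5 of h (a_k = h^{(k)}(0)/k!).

f: a_k = 1, 1, 1/2, 1/6, 1/24, 1/120, …
g: a_k = 1, 2, 2, 4/3, 2/3, 4/15, …
f+g: L₀ = lclm(L_f,L_g), ord ≤ 1+1.
Differentiate: ansatz ord ≤ ord L₀ ⇒ L.
L = 2 - 3·Dx + Dx^2  (order 2).
h: a_k = 3, 5, 9/2, 17/6, 11/8, 13/24, …
ICs: h(0) = 3, h′(0) = 5.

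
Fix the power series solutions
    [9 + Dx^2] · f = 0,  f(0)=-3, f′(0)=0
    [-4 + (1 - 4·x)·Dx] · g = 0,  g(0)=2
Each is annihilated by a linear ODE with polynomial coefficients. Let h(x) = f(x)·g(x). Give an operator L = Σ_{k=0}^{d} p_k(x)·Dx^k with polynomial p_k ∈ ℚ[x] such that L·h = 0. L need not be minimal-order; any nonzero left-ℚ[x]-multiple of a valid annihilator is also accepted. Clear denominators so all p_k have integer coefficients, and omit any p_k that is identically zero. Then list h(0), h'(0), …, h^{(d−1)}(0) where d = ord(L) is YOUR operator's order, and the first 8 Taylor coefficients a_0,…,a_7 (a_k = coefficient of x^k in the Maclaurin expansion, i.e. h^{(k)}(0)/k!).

L = (-9 + 36·x) + 8·Dx + (-1 + 4·x)·Dx^2  (order 2).
h: a_k = -6, -24, -69, -276, -4497/4, -4497, -719277/40, -719277/10, …
ICs: h(0) = -6, h′(0) = -24.

f: a_k = -3, 0, 27/2, 0, -81/8, 0, 243/80, 0, …
g: a_k = 2, 8, 32, 128, 512, 2048, 8192, 32768, …
h₀=f·g: eliminate ⇒ L₀, order ≤ 2·1.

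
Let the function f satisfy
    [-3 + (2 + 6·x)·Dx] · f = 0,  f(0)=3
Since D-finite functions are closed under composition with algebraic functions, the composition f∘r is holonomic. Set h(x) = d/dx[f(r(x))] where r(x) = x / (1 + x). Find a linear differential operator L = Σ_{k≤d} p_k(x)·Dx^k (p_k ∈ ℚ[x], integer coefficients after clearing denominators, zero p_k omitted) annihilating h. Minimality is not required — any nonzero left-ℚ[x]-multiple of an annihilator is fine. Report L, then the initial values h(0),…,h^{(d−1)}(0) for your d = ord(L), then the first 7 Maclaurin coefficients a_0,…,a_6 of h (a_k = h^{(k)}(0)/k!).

f: a_k = 3, 9/2, -27/8, 81/16, -1215/128, 5103/256, -45927/1024, …
h₀=f(r): pull back L_f along r ⇒ L₀.
h=h₀': d/dx-closure on L₀ ⇒ L.
L = (-7 - 16·x) + (-2 - 10·x - 8·x^2)·Dx  (order 1).
h: a_k = 9/2, -63/4, 783/16, -5031/32, 136035/256, -956745/512, 13825035/2048, …
ICs: h(0) = 9/2.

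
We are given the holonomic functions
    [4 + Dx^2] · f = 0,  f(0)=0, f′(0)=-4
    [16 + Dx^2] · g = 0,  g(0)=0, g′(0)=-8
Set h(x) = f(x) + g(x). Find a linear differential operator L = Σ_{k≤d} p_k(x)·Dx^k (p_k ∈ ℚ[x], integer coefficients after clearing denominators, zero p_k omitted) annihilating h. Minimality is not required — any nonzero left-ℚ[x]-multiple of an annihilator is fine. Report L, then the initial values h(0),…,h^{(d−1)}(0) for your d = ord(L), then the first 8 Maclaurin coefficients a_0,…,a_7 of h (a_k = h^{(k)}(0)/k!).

f: a_k = 0, -4, 0, 8/3, 0, -8/15, 0, 16/315, …
g: a_k = 0, -8, 0, 64/3, 0, -256/15, 0, 2048/315, …
L₀ := lclm(L_f,L_g); ord L₀ ≤ 2+2.
L = 64 + 20·Dx^2 + Dx^4  (order 4).
h: a_k = 0, -12, 0, 24, 0, -88/5, 0, 688/105, …
ICs: h(0) = 0, h′(0) = -12, h′′(0) = 0, h′′′(0) = 144.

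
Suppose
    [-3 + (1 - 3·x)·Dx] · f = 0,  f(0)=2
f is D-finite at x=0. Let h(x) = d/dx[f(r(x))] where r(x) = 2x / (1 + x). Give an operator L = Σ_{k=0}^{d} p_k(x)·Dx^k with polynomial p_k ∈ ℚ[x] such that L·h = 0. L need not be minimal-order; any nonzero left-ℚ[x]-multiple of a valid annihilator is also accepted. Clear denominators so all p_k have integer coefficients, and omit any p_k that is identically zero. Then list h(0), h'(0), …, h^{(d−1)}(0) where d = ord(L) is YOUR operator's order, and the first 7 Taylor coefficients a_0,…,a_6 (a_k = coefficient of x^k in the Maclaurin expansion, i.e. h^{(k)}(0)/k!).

f: a_k = 2, 6, 18, 54, 162, 486, 1458, …
Change of var in L_f (x↦r) gives L₀.
Differentiate: ansatz ord ≤ ord L₀ ⇒ L.
L = 10 + (-1 + 5·x)·Dx  (order 1).
h: a_k = 12, 120, 900, 6000, 37500, 225000, 1312500, …
ICs: h(0) = 12.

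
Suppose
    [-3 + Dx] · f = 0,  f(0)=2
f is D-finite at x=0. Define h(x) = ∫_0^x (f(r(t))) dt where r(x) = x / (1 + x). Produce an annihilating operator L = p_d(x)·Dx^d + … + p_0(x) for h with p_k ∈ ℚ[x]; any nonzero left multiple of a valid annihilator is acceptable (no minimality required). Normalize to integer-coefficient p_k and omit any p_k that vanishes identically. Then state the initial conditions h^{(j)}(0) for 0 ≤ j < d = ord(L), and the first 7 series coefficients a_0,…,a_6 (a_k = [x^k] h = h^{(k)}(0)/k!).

f: a_k = 2, 6, 9, 9, 27/4, 81/20, 81/40, …
Substitute x→r, Dx→(1/r')Dx; clear ⇒ L₀.
h=∫₀ˣh₀: take L = L₀·Dx.
L = -3·Dx + (1 + 2·x + x^2)·Dx^2  (order 2).
h: a_k = 0, 2, 3, 1, -3/4, 3/20, 7/40, …
ICs: h(0) = 0, h′(0) = 2.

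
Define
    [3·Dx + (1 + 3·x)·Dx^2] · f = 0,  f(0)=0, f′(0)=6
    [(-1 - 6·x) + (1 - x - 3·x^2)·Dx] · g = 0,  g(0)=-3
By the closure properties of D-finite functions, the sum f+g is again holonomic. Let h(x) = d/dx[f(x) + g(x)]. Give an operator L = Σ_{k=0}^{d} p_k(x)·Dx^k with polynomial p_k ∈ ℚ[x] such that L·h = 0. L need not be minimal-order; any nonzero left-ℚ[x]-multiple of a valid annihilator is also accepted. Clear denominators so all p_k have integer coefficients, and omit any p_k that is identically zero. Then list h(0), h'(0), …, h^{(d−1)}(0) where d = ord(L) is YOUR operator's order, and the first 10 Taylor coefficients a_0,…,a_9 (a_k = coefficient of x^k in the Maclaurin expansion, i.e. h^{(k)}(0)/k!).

L = (-270 - 1422·x - 3780·x^2 - 2916·x^3 - 2916·x^4) + (-24 - 468·x - 2736·x^2 - 5616·x^3 - 5994·x^4 - 4860·x^5)·Dx + (11 + 79·x + 129·x^2 - 171·x^3 - 783·x^4 - 1377·x^5 - 972·x^6)·Dx^2  (order 2).
h: a_k = 3, -42, -9, -390, -114, -3204, -183, -25314, 8073, -198588, …
ICs: h(0) = 3, h′(0) = -42.

f: a_k = 0, 6, -9, 18, -81/2, 486/5, -243, 4374/7, -6561/4, 4374, …
g: a_k = -3, -3, -12, -21, -57, -120, -291, -651, -1524, -3477, …
Weyl lclm of L_f,L_g ⇒ L₀ (ord ≤ 3).
Derive L from L₀ (diff closure).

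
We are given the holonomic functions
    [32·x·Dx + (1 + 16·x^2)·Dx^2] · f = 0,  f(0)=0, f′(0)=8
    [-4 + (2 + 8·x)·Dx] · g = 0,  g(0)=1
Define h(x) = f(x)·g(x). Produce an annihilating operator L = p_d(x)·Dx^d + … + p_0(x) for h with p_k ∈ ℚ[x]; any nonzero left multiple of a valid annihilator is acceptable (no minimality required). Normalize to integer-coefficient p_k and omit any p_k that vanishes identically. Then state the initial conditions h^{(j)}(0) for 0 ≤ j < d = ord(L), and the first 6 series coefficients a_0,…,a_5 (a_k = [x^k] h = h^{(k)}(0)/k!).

L = (12 - 64·x - 64·x^2) + (-4 + 16·x + 192·x^2 + 256·x^3)·Dx + (1 + 8·x + 32·x^2 + 128·x^3 + 256·x^4)·Dx^2  (order 2).
h: a_k = 0, 8, 16, -176/3, -160/3, 6224/15, …
ICs: h(0) = 0, h′(0) = 8.

f: a_k = 0, 8, 0, -128/3, 0, 2048/5, …
g: a_k = 1, 2, -2, 4, -10, 28, …
Sym-product of L_f,L_g gives L₀ (≤ ord 2).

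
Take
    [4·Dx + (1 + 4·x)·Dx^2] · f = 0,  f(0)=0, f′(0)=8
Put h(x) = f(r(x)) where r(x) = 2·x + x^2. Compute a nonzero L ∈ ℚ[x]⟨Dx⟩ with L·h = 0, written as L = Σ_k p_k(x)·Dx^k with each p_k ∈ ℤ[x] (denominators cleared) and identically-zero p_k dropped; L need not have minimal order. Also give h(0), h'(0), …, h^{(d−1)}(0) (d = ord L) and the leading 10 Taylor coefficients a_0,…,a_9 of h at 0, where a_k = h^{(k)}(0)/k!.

L = (7 + 8·x + 4·x^2)·Dx + (1 + 9·x + 12·x^2 + 4·x^3)·Dx^2  (order 2).
h: a_k = 0, 16, -56, 832/3, -1552, 46336/5, -172928/3, 2581504/7, -2408576, 143822848/9, …
ICs: h(0) = 0, h′(0) = 16.

f: a_k = 0, 8, -16, 128/3, -128, 2048/5, -4096/3, 32768/7, -16384, 524288/9, …
Substitute x→r, Dx→(1/r')Dx; clear ⇒ L₀.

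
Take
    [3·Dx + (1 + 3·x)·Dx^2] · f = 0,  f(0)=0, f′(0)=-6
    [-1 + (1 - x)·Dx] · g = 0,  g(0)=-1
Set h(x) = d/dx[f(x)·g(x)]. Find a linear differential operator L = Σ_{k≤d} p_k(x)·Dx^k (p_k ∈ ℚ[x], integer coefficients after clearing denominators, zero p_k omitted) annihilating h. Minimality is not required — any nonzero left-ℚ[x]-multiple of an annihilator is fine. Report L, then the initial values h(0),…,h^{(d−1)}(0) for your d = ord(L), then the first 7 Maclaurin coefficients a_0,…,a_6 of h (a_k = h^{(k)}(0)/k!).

f: a_k = 0, -6, 9, -18, 81/2, -486/5, 243, …
g: a_k = -1, -1, -1, -1, -1, -1, -1, …
L₀ := L_f ⊗_s L_g (sym. prod.), ord ≤ 2.
Derive L from L₀ (diff closure).
L = 12 + (-3 + 15·x)·Dx + (-1 - 2·x + 3·x^2)·Dx^2  (order 2).
h: a_k = 6, -6, 45, -102, 717/2, -5139/5, 31749/10, …
ICs: h(0) = 6, h′(0) = -6.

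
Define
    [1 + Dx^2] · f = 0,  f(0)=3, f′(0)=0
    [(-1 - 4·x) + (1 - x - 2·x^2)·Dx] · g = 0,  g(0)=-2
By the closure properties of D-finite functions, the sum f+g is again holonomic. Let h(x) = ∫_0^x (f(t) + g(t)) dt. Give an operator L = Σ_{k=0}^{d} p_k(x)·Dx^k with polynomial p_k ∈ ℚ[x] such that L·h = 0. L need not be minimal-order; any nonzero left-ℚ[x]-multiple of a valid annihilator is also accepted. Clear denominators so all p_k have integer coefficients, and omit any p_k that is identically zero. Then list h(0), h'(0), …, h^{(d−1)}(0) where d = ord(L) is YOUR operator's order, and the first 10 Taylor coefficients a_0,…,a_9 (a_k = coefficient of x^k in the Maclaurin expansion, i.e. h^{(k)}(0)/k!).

f: a_k = 3, 0, -3/2, 0, 1/8, 0, -1/240, 0, 1/13440, 0, …
g: a_k = -2, -2, -6, -10, -22, -42, -86, -170, -342, -682, …
f+g: L₀ = lclm(L_f,L_g), ord ≤ 2+1.
h=∫₀ˣh₀: take L = L₀·Dx.
L = (-31 - 146·x - 133·x^2 - 184·x^3 - 20·x^4 - 16·x^5)·Dx + (7 + 3·x - 3·x^2 - 37·x^3 - 42·x^4 - 12·x^5 - 8·x^6)·Dx^2 + (-31 - 146·x - 133·x^2 - 184·x^3 - 20·x^4 - 16·x^5)·Dx^3 + (7 + 3·x - 3·x^2 - 37·x^3 - 42·x^4 - 12·x^5 - 8·x^6)·Dx^4  (order 4).
h: a_k = 0, 1, -1, -5/2, -5/2, -35/8, -7, -20641/1680, -85/4, -4596479/120960, …
ICs: h(0) = 0, h′(0) = 1, h′′(0) = -2, h′′′(0) = -15.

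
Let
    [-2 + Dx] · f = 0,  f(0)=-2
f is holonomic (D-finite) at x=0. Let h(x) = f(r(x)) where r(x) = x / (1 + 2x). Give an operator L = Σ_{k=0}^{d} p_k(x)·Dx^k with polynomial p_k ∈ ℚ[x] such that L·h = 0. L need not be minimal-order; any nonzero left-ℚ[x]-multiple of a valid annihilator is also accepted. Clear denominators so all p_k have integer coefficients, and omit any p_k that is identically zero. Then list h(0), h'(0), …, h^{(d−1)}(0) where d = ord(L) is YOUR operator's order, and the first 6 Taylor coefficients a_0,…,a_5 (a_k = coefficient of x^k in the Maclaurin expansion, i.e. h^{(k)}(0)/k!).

L = -2 + (1 + 4·x + 4·x^2)·Dx  (order 1).
h: a_k = -2, -4, 4, -8/3, -4/3, 152/15, …
ICs: h(0) = -2.

f: a_k = -2, -4, -4, -8/3, -4/3, -8/15, …
f∘r: x↦r, Dx↦Dx/r' in L_f ⇒ L₀.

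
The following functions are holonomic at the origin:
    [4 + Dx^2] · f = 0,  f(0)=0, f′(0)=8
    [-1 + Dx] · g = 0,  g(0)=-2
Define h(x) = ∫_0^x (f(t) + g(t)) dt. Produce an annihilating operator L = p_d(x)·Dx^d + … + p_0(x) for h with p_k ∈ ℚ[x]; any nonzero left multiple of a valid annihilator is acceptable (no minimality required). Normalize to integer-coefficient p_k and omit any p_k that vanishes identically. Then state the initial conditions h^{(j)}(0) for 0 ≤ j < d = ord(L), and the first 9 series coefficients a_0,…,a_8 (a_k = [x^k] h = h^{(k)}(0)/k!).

L = -4·Dx + 4·Dx^2 - Dx^3 + Dx^4  (order 4).
h: a_k = 0, -2, 3, -1/3, -17/12, -1/60, 7/40, -1/2520, -257/20160, …
ICs: h(0) = 0, h′(0) = -2, h′′(0) = 6, h′′′(0) = -2.

f: a_k = 0, 8, 0, -16/3, 0, 16/15, 0, -32/315, 0, …
g: a_k = -2, -2, -1, -1/3, -1/12, -1/60, -1/360, -1/2520, -1/20160, …
h₀=f+g: left-lcm gives L₀, ord ≤ 3.
∫: right-multiply L₀ by Dx.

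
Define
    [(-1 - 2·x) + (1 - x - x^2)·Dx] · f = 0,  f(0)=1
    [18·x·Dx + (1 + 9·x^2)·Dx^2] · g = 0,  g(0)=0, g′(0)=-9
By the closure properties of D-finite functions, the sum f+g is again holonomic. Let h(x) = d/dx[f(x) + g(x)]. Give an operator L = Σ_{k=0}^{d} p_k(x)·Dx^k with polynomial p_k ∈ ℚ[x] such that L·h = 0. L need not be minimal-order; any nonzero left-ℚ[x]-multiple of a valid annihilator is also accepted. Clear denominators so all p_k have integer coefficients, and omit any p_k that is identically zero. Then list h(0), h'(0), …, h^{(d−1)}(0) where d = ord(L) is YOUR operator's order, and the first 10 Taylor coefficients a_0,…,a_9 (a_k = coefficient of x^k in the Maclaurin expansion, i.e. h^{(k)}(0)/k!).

L = (-36 + 144·x + 1440·x^2 + 2376·x^3 + 3186·x^4 + 486·x^6) + (18 + 24·x - 108·x^2 + 444·x^3 + 2313·x^4 + 2178·x^5 + 243·x^6 + 486·x^7)·Dx + (-2 - 10·x - 34·x^2 - 48·x^3 - 123·x^4 + 387·x^5 + 198·x^6 + 81·x^7 + 81·x^8)·Dx^2  (order 2).
h: a_k = -8, 4, 90, 20, -689, 78, 6708, 272, -58554, 890, …
ICs: h(0) = -8, h′(0) = 4.

f: a_k = 1, 1, 2, 3, 5, 8, 13, 21, 34, 55, …
g: a_k = 0, -9, 0, 27, 0, -729/5, 0, 6561/7, 0, -6561, …
h₀=f+g: left-lcm gives L₀, ord ≤ 3.
h₀' ⇒ L via d/dx closure of L₀.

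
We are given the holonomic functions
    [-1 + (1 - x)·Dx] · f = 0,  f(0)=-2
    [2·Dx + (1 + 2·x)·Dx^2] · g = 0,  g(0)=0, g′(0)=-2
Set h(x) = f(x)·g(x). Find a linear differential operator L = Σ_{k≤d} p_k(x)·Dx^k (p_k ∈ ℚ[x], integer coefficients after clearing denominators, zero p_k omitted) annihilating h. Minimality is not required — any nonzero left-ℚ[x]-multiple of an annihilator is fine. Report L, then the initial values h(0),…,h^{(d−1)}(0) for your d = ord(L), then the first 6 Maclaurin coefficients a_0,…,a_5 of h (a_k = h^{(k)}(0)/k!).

L = 2 + 6·x·Dx + (-1 - x + 2·x^2)·Dx^2  (order 2).
h: a_k = 0, 4, 0, 16/3, -8/3, 152/15, …
ICs: h(0) = 0, h′(0) = 4.

f: a_k = -2, -2, -2, -2, -2, -2, …
g: a_k = 0, -2, 2, -8/3, 4, -32/5, …
Product ⇒ symmetric product L₀, ord ≤ 2.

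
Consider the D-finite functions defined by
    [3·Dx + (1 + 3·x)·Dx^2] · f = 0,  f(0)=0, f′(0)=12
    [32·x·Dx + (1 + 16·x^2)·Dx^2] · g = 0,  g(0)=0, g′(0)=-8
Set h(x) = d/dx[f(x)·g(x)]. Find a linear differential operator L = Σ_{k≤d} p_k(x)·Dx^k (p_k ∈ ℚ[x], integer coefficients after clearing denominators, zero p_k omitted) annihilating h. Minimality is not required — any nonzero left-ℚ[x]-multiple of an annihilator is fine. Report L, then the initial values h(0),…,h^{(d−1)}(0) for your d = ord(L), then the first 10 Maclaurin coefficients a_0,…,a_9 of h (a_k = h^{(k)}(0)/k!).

f: a_k = 0, 12, -18, 36, -81, 972/5, -486, 8748/7, -6561/2, 8748, …
g: a_k = 0, -8, 0, 128/3, 0, -2048/5, 0, 32768/7, 0, -524288/9, …
L₀ := L_f ⊗_s L_g (sym. prod.), ord ≤ 4.
h₀' ⇒ L via d/dx closure of L₀.
L = (15744 + 89280·x + 811008·x^2 + 5299200·x^3 + 13271040·x^4 + 17252352·x^5 + 21233664·x^7) + (4258 + 91200·x + 775488·x^2 + 4635648·x^3 + 18247680·x^4 + 41140224·x^5 + 46448640·x^6 + 21233664·x^7 + 74317824·x^8)·Dx + (492 + 12548·x + 131328·x^2 + 747968·x^3 + 3219456·x^4 + 10146816·x^5 + 21233664·x^6 + 24920064·x^7 + 21233664·x^8 + 42467328·x^9)·Dx^2 + (73 + 822·x + 6161·x^2 + 34944·x^3 + 151168·x^4 + 500736·x^5 + 1322496·x^6 + 2654208·x^7 + 3244032·x^8 + 3538944·x^9 + 5308416·x^10)·Dx^3  (order 3).
h: a_k = 0, -192, 432, 896, -600, -148032/5, 273168/5, 1588992/5, -14356116/35, -658159552/105, …
ICs: h(0) = 0, h′(0) = -192, h′′(0) = 864.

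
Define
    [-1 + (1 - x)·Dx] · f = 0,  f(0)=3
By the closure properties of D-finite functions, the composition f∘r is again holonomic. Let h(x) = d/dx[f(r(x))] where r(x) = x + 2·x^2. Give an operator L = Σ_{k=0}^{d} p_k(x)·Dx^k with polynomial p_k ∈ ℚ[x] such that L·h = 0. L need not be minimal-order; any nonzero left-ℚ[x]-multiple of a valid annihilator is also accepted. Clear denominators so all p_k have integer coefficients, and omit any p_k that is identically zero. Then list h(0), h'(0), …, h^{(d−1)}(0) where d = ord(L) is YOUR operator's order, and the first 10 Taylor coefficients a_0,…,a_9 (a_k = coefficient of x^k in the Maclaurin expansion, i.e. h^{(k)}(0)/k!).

L = (6 + 12·x + 24·x^2) + (-1 - 3·x + 6·x^2 + 8·x^3)·Dx  (order 1).
h: a_k = 3, 18, 45, 132, 315, 774, 1785, 4104, 9207, 20490, …
ICs: h(0) = 3.

f: a_k = 3, 3, 3, 3, 3, 3, 3, 3, 3, 3, …
L₀ from L_f via x↦r, Dx↦r'^{-1}Dx.
h₀' ⇒ L via d/dx closure of L₀.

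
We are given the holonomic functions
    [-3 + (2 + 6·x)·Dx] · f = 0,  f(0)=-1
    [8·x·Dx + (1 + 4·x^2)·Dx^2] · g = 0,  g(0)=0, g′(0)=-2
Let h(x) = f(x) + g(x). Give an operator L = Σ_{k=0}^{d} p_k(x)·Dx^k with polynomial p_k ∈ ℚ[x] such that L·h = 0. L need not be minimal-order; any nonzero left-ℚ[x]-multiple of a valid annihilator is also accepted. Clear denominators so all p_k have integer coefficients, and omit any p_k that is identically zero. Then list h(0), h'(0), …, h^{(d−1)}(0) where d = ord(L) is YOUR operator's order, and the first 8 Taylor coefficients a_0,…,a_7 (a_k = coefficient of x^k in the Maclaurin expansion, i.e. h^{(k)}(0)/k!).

f: a_k = -1, -3/2, 9/8, -27/16, 405/128, -1701/256, 15309/1024, -72171/2048, …
g: a_k = 0, -2, 0, 8/3, 0, -32/5, 0, 128/7, …
Sum ⇒ L₀ = lclm(L_f,L_g) in ℚ(x)⟨Dx⟩.
L = (-48 - 360·x + 576·x^2 + 864·x^3)·Dx + (-59 - 192·x - 120·x^2 + 2304·x^3 + 3024·x^4)·Dx^2 + (-6 + 14·x + 144·x^2 + 272·x^3 + 672·x^4 + 864·x^5)·Dx^3  (order 3).
h: a_k = -1, -7/2, 9/8, 47/48, 405/128, -16697/1280, 15309/1024, -243053/14336, …
ICs: h(0) = -1, h′(0) = -7/2, h′′(0) = 9/4.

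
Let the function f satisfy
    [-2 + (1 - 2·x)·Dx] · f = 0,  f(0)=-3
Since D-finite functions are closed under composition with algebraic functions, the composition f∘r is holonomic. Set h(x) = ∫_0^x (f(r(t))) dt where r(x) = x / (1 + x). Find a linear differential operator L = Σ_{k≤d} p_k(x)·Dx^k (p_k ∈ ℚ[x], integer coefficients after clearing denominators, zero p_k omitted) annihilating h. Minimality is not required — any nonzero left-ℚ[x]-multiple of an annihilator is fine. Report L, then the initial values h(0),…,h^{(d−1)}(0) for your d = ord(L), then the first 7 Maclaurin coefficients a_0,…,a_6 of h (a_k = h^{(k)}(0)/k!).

f: a_k = -3, -6, -12, -24, -48, -96, -192, …
Change of var in L_f (x↦r) gives L₀.
h=∫h₀ ⇒ L = L₀·Dx.
L = 2·Dx + (-1 + x^2)·Dx^2  (order 2).
h: a_k = 0, -3, -3, -2, -3/2, -6/5, -1, …
ICs: h(0) = 0, h′(0) = -3.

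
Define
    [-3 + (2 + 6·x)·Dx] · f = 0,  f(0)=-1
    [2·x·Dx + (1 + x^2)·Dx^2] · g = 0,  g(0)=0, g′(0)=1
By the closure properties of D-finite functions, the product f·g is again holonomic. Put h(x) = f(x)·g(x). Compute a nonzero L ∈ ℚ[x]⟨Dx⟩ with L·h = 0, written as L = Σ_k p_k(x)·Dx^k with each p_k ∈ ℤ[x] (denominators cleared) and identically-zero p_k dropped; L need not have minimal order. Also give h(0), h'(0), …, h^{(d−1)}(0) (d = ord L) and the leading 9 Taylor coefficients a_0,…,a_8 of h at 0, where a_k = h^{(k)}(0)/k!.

L = (27 - 12·x - 9·x^2) + (-12 - 28·x + 36·x^2 + 36·x^3)·Dx + (4 + 24·x + 40·x^2 + 24·x^3 + 36·x^4)·Dx^2  (order 2).
h: a_k = 0, -1, -3/2, 35/24, -19/16, 1657/640, -8169/1280, 511199/35840, -2376057/71680, …
ICs: h(0) = 0, h′(0) = -1.

f: a_k = -1, -3/2, 9/8, -27/16, 405/128, -1701/256, 15309/1024, -72171/2048, 2814669/32768, …
g: a_k = 0, 1, 0, -1/3, 0, 1/5, 0, -1/7, 0, …
L₀ := L_f ⊗_s L_g (sym. prod.), ord ≤ 2.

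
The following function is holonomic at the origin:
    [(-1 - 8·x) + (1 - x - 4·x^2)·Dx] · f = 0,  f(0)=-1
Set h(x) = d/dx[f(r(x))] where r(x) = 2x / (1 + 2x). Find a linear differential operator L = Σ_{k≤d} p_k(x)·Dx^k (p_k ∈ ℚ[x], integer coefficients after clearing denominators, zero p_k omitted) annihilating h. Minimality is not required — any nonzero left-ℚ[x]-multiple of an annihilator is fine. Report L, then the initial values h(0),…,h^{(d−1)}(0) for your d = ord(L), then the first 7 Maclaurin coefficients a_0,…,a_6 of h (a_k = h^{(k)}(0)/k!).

f: a_k = -1, -1, -5, -9, -29, -65, -181, …
f∘r: x↦r, Dx↦Dx/r' in L_f ⇒ L₀.
Derive L from L₀ (diff closure).
L = (16 + 96·x + 960·x^2 + 1152·x^3) + (-1 - 22·x - 60·x^2 + 248·x^3 + 576·x^4)·Dx  (order 1).
h: a_k = -2, -32, 0, -1024, 2560, -30720, 129024, …
ICs: h(0) = -2.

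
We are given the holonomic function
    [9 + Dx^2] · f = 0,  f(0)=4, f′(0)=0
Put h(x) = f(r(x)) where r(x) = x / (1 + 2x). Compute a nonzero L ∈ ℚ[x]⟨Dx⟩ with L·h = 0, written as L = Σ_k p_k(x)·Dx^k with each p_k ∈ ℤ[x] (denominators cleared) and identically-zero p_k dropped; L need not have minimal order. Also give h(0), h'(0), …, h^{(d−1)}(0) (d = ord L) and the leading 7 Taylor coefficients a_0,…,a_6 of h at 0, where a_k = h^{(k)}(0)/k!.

L = 9 + (4 + 24·x + 48·x^2 + 32·x^3)·Dx + (1 + 8·x + 24·x^2 + 32·x^3 + 16·x^4)·Dx^2  (order 2).
h: a_k = 4, 0, -18, 72, -405/2, 468, -18081/20, …
ICs: h(0) = 4, h′(0) = 0.

f: a_k = 4, 0, -18, 0, 27/2, 0, -81/20, …
Change of var in L_f (x↦r) gives L₀.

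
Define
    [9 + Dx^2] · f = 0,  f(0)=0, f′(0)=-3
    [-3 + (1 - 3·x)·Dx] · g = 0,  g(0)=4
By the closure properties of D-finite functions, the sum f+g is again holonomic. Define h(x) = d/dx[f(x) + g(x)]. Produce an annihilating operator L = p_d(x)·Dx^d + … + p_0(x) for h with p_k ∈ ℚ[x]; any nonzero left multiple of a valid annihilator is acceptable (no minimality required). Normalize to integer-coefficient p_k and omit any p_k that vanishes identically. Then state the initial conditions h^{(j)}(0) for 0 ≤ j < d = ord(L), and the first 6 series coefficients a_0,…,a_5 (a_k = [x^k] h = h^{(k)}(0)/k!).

L = (702 - 324·x + 486·x^2) + (-63 + 243·x - 243·x^2 + 243·x^3)·Dx + (78 - 36·x + 54·x^2)·Dx^2 + (-7 + 27·x - 27·x^2 + 27·x^3)·Dx^3  (order 3).
h: a_k = 9, 72, 675/2, 1296, 38799/8, 17496, …
ICs: h(0) = 9, h′(0) = 72, h′′(0) = 675.

f: a_k = 0, -3, 0, 9/2, 0, -81/40, …
g: a_k = 4, 12, 36, 108, 324, 972, …
h₀=f+g: left-lcm gives L₀, ord ≤ 3.
Differentiate: ansatz ord ≤ ord L₀ ⇒ L.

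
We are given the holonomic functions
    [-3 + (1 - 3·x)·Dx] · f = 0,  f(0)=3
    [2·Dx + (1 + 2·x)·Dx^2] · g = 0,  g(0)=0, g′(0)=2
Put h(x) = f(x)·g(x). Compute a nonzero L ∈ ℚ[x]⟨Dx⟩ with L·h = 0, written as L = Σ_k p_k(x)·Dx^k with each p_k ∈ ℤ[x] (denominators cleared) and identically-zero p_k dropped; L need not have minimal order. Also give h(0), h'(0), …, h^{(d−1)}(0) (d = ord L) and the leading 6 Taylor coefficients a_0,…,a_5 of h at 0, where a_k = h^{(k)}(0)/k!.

f: a_k = 3, 9, 27, 81, 243, 729, …
g: a_k = 0, 2, -2, 8/3, -4, 32/5, …
f·g: L₀ = L_f ⊗_s L_g, ord ≤ 1·2.
L = 6 + (4 + 18·x)·Dx + (-1 + x + 6·x^2)·Dx^2  (order 2).
h: a_k = 0, 6, 12, 44, 120, 1896/5, …
ICs: h(0) = 0, h′(0) = 6.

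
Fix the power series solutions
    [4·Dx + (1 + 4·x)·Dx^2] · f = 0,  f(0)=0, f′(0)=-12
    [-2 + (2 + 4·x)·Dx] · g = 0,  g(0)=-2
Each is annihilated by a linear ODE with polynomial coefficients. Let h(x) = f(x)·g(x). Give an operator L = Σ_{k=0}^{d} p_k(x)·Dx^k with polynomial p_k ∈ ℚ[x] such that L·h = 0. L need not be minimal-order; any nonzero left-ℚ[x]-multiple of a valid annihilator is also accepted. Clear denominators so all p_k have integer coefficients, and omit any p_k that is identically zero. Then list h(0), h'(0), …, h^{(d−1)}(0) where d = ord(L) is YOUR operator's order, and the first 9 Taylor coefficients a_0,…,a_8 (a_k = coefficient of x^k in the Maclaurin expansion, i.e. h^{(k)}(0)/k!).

L = (-1 + 4·x) + (2 + 4·x)·Dx + (1 + 8·x + 20·x^2 + 16·x^3)·Dx^2  (order 2).
h: a_k = 0, 24, -24, 68, -220, 3709/5, -12801/5, 629127/70, -2238717/70, …
ICs: h(0) = 0, h′(0) = 24.

f: a_k = 0, -12, 24, -64, 192, -3072/5, 2048, -49152/7, 24576, …
g: a_k = -2, -2, 1, -1, 5/4, -7/4, 21/8, -33/8, 429/64, …
Product ⇒ symmetric product L₀, ord ≤ 2.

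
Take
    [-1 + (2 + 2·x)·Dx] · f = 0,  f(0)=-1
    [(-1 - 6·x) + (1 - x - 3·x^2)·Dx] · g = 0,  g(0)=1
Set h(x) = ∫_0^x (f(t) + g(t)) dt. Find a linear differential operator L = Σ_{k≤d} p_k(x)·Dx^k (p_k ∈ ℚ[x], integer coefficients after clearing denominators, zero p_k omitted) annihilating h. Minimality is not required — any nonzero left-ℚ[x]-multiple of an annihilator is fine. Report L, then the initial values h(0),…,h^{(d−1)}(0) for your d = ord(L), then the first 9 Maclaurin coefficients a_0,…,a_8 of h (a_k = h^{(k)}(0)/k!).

f: a_k = -1, -1/2, 1/8, -1/16, 5/128, -7/256, 21/1024, -33/2048, 429/32768, …
g: a_k = 1, 1, 4, 7, 19, 40, 97, 217, 508, …
h₀=f+g: left-lcm gives L₀, ord ≤ 2.
∫: right-multiply L₀ by Dx.
L = (17 + 57·x + 135·x^2 + 90·x^3)·Dx + (-33 - 134·x - 387·x^2 - 510·x^3 - 225·x^4)·Dx^2 + (2 + 30·x + 22·x^2 - 126·x^3 - 210·x^4 - 90·x^5)·Dx^3  (order 3).
h: a_k = 0, 0, 1/4, 11/8, 111/64, 2437/640, 3411/512, 99349/7168, 444383/16384, …
ICs: h(0) = 0, h′(0) = 0, h′′(0) = 1/2.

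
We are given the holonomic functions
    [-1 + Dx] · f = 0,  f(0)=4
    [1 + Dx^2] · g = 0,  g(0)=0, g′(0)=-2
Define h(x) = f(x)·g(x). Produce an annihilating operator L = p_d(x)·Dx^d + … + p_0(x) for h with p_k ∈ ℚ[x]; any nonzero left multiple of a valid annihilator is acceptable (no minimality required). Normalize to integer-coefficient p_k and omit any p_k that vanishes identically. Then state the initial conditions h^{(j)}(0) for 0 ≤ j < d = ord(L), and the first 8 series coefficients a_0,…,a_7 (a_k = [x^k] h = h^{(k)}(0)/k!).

L = 2 - 2·Dx + Dx^2  (order 2).
h: a_k = 0, -8, -8, -8/3, 0, 4/15, 4/45, 4/315, …
ICs: h(0) = 0, h′(0) = -8.

f: a_k = 4, 4, 2, 2/3, 1/6, 1/30, 1/180, 1/1260, …
g: a_k = 0, -2, 0, 1/3, 0, -1/60, 0, 1/2520, …
L₀ := L_f ⊗_s L_g (sym. prod.), ord ≤ 2.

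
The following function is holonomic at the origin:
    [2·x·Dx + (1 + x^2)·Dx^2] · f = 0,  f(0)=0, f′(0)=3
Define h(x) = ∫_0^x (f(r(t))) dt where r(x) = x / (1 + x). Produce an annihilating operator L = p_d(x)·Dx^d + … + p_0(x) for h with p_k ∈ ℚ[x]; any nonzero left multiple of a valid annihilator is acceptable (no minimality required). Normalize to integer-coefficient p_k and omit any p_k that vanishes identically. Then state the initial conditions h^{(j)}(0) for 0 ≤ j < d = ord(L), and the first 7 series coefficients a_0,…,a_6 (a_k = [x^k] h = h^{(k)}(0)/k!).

f: a_k = 0, 3, 0, -1, 0, 3/5, 0, …
f∘r: x↦r, Dx↦Dx/r' in L_f ⇒ L₀.
∫: right-multiply L₀ by Dx.
L = (2 + 4·x)·Dx^2 + (1 + 2·x + 2·x^2)·Dx^3  (order 3).
h: a_k = 0, 0, 3/2, -1, 1/2, 0, -2/5, …
ICs: h(0) = 0, h′(0) = 0, h′′(0) = 3.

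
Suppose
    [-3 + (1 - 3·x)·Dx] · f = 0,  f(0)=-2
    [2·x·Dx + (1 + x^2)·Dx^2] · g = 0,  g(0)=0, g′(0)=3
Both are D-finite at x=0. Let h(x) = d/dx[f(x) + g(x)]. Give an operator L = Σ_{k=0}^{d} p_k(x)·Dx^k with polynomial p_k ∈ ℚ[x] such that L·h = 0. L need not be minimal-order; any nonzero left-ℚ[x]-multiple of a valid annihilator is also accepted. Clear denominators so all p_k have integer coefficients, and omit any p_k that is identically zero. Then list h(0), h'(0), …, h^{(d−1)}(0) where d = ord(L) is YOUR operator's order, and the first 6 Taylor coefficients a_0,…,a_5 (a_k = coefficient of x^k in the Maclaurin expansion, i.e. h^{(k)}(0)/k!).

f: a_k = -2, -6, -18, -54, -162, -486, …
g: a_k = 0, 3, 0, -1, 0, 3/5, …
h₀=f+g: left-lcm gives L₀, ord ≤ 3.
Derive L from L₀ (diff closure).
L = (-6 + 72·x + 18·x^2) + (28 - 6·x + 60·x^2 + 18·x^3)·Dx + (-3 + 8·x + 8·x^3 + 3·x^4)·Dx^2  (order 2).
h: a_k = -3, -36, -165, -648, -2427, -8748, …
ICs: h(0) = -3, h′(0) = -36.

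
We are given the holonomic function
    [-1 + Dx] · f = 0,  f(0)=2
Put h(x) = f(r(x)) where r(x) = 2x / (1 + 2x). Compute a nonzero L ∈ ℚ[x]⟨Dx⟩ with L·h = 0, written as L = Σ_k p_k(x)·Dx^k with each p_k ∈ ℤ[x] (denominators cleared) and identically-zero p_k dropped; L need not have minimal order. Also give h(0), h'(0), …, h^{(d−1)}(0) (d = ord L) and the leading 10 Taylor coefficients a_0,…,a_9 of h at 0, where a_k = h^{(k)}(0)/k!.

f: a_k = 2, 2, 1, 1/3, 1/12, 1/60, 1/360, 1/2520, 1/20160, 1/181440, …
Change of var in L_f (x↦r) gives L₀.
L = -2 + (1 + 4·x + 4·x^2)·Dx  (order 1).
h: a_k = 2, 4, -4, 8/3, 4/3, -152/15, 1208/45, -17456/315, 31364/315, -452152/2835, …
ICs: h(0) = 2.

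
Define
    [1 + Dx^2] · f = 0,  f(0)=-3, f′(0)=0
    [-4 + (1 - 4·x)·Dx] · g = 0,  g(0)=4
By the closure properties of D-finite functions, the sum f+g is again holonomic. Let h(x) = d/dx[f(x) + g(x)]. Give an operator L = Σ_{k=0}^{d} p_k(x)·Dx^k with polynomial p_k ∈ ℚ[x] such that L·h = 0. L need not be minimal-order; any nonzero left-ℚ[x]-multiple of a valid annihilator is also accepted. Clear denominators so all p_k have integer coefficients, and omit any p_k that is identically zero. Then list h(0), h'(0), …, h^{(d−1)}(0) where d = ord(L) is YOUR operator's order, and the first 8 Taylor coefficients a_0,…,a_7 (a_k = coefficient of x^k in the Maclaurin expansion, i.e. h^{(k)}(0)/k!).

L = (1544 - 64·x + 128·x^2) + (-97 + 396·x - 48·x^2 + 64·x^3)·Dx + (1544 - 64·x + 128·x^2)·Dx^2 + (-97 + 396·x - 48·x^2 + 64·x^3)·Dx^3  (order 3).
h: a_k = 16, 131, 768, 8191/2, 20480, 3932161/40, 458752, 3523215359/1680, …
ICs: h(0) = 16, h′(0) = 131, h′′(0) = 1536.

f: a_k = -3, 0, 3/2, 0, -1/8, 0, 1/240, 0, …
g: a_k = 4, 16, 64, 256, 1024, 4096, 16384, 65536, …
f+g: L₀ = lclm(L_f,L_g), ord ≤ 2+1.
h₀' ⇒ L via d/dx closure of L₀.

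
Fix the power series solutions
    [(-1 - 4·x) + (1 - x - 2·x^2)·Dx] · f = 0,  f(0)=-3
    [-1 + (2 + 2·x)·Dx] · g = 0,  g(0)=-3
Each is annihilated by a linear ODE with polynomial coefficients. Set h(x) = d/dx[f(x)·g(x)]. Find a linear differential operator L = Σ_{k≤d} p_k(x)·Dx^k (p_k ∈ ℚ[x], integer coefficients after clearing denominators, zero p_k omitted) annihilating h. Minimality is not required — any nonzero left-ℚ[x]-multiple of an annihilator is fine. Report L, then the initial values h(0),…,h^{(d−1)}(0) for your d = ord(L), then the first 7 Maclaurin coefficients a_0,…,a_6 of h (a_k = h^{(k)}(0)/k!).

L = (9 + 20·x + 20·x^2) + (-2 - 2·x + 8·x^2 + 8·x^3)·Dx  (order 1).
h: a_k = 27/2, 243/4, 2781/16, 15147/32, 300105/256, 1446741/512, 13475889/2048, …
ICs: h(0) = 27/2.

f: a_k = -3, -3, -9, -15, -33, -63, -129, …
g: a_k = -3, -3/2, 3/8, -3/16, 15/128, -21/256, 63/1024, …
L₀ := L_f ⊗_s L_g (sym. prod.), ord ≤ 1.
h₀' ⇒ L via d/dx closure of L₀.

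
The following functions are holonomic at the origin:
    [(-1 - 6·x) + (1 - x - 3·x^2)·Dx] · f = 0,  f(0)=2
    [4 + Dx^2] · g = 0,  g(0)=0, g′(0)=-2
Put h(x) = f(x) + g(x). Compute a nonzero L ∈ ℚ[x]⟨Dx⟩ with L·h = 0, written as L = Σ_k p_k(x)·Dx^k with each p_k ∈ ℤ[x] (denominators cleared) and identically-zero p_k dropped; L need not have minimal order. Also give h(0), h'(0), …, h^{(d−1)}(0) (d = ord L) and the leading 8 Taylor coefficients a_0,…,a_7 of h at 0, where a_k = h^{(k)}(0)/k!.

L = (92 + 608·x + 512·x^2 + 1104·x^3 + 360·x^4 + 432·x^5) + (-24 + 4·x + 24·x^2 + 80·x^3 + 180·x^4 + 216·x^5 + 216·x^6)·Dx + (23 + 152·x + 128·x^2 + 276·x^3 + 90·x^4 + 108·x^5)·Dx^2 + (-6 + x + 6·x^2 + 20·x^3 + 45·x^4 + 54·x^5 + 54·x^6)·Dx^3  (order 3).
h: a_k = 2, 0, 8, 46/3, 38, 1196/15, 194, 136718/315, …
ICs: h(0) = 2, h′(0) = 0, h′′(0) = 16.

f: a_k = 2, 2, 8, 14, 38, 80, 194, 434, …
g: a_k = 0, -2, 0, 4/3, 0, -4/15, 0, 8/315, …
Sum ⇒ L₀ = lclm(L_f,L_g) in ℚ(x)⟨Dx⟩.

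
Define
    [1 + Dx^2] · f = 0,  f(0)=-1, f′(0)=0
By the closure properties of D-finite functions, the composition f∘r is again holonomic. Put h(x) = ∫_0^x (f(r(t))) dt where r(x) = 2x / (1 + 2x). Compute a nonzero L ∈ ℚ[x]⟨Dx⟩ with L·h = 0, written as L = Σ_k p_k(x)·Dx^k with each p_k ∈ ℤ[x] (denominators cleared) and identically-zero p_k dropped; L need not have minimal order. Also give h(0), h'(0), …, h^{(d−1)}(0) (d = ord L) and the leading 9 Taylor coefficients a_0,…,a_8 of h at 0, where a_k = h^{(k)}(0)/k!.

f: a_k = -1, 0, 1/2, 0, -1/24, 0, 1/720, 0, -1/40320, …
h₀=f(r): pull back L_f along r ⇒ L₀.
h=∫₀ˣh₀: take L = L₀·Dx.
L = 4·Dx + (4 + 24·x + 48·x^2 + 32·x^3)·Dx^2 + (1 + 8·x + 24·x^2 + 32·x^3 + 16·x^4)·Dx^3  (order 3).
h: a_k = 0, -1, 0, 2/3, -2, 14/3, -88/9, 6004/315, -174/5, …
ICs: h(0) = 0, h′(0) = -1, h′′(0) = 0.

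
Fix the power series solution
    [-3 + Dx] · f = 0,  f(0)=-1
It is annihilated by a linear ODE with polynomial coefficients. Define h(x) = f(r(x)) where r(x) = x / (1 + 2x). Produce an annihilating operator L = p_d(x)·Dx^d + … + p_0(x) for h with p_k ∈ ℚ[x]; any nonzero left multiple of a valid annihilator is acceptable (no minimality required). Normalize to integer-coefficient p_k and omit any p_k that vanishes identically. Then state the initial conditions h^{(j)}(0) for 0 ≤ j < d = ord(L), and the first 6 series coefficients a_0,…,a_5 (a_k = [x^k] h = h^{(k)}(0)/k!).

f: a_k = -1, -3, -9/2, -9/2, -27/8, -81/40, …
h₀=f(r): pull back L_f along r ⇒ L₀.
L = -3 + (1 + 4·x + 4·x^2)·Dx  (order 1).
h: a_k = -1, -3, 3/2, 3/2, -51/8, 519/40, …
ICs: h(0) = -1.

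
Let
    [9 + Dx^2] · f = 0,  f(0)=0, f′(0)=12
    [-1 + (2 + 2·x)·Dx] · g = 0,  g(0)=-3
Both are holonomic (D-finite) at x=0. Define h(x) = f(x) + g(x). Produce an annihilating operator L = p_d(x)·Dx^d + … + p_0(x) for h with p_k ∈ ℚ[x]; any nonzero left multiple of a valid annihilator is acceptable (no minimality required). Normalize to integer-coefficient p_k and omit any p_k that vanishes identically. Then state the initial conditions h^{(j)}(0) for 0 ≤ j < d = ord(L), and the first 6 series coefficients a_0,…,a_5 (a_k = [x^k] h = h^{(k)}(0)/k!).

f: a_k = 0, 12, 0, -18, 0, 81/10, …
g: a_k = -3, -3/2, 3/8, -3/16, 15/128, -21/256, …
L₀ := lclm(L_f,L_g); ord L₀ ≤ 2+1.
L = (-351 - 648·x - 324·x^2) + (630 + 1926·x + 1944·x^2 + 648·x^3)·Dx + (-39 - 72·x - 36·x^2)·Dx^2 + (70 + 214·x + 216·x^2 + 72·x^3)·Dx^3  (order 3).
h: a_k = -3, 21/2, 3/8, -291/16, 15/128, 10263/1280, …
ICs: h(0) = -3, h′(0) = 21/2, h′′(0) = 3/4.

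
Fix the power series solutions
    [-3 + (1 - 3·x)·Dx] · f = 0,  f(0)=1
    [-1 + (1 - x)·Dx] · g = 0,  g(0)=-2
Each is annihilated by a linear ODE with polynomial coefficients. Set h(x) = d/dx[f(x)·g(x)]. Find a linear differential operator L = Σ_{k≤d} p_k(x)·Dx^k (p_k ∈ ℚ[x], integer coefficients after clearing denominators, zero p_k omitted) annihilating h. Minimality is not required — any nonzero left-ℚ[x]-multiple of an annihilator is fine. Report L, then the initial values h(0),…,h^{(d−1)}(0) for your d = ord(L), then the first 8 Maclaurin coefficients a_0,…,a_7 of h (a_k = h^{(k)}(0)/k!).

L = (13 - 36·x + 27·x^2) + (-2 + 11·x - 18·x^2 + 9·x^3)·Dx  (order 1).
h: a_k = -8, -52, -240, -968, -3640, -13116, -45920, -157456, …
ICs: h(0) = -8.

f: a_k = 1, 3, 9, 27, 81, 243, 729, 2187, …
g: a_k = -2, -2, -2, -2, -2, -2, -2, -2, …
Sym-product of L_f,L_g gives L₀ (≤ ord 1).
Derive L from L₀ (diff closure).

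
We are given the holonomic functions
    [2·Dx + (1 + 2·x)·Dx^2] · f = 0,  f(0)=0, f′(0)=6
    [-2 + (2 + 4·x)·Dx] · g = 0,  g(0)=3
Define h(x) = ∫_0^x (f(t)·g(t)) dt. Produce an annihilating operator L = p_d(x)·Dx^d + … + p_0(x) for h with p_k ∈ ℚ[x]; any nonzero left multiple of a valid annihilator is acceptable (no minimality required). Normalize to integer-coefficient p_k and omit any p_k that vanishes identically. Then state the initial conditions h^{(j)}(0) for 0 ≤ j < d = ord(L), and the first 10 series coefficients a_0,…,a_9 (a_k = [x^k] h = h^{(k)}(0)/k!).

f: a_k = 0, 6, -6, 8, -12, 96/5, -32, 384/7, -96, 512/3, …
g: a_k = 3, 3, -3/2, 3/2, -15/8, 21/8, -63/16, 99/16, -1287/128, 2145/128, …
L₀ := L_f ⊗_s L_g (sym. prod.), ord ≤ 2.
h=∫h₀ ⇒ L = L₀·Dx.
L = Dx + (1 + 4·x + 4·x^2)·Dx^3  (order 3).
h: a_k = 0, 0, 9, 0, -3/4, 6/5, -71/40, 93/35, -9129/2240, 2689/420, …
ICs: h(0) = 0, h′(0) = 0, h′′(0) = 18.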